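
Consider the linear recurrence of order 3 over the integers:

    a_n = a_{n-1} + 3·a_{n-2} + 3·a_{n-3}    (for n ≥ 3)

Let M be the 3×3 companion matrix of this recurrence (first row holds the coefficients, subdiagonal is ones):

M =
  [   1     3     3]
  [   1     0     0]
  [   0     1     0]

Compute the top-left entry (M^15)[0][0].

931888

(M^15)[0][0] is the top entry after applying M 15 times to the unit state (1, 0, 0). Equivalently it is h_{17} for the auxiliary sequence (h_n) obeying the same recurrence with h_2 = 1 and h_i = 0 for 0 ≤ i < 2:
h_3 = 1·1 + 3·0 + 3·0 = 1
h_4 = 1·1 + 3·1 + 3·0 = 4
h_5 = 1·4 + 3·1 + 3·1 = 10
h_6 = 1·10 + 3·4 + 3·1 = 25
h_7 = 1·25 + 3·10 + 3·4 = 67
h_8 = 1·67 + 3·25 + 3·10 = 172
h_9 = 1·172 + 3·67 + 3·25 = 448
h_10 = 1·448 + 3·172 + 3·67 = 1165
h_11 = 1·1165 + 3·448 + 3·172 = 3025
h_12 = 1·3025 + 3·1165 + 3·448 = 7864
h_13 = 1·7864 + 3·3025 + 3·1165 = 20434
h_14 = 1·20434 + 3·7864 + 3·3025 = 53101
h_15 = 1·53101 + 3·20434 + 3·7864 = 137995
h_16 = 1·137995 + 3·53101 + 3·20434 = 358600
h_17 = 1·358600 + 3·137995 + 3·53101 = 931888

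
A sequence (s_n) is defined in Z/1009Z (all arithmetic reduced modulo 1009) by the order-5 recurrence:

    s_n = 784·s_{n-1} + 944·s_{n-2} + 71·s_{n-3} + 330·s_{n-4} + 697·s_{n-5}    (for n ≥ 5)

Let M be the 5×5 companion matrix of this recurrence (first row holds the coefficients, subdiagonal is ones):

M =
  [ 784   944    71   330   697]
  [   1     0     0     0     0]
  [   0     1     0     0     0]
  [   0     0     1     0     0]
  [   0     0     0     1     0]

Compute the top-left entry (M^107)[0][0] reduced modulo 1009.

(M^107)[0][0] is the top entry after applying M 107 times to the unit state (1, 0, 0, 0, 0). Equivalently it is h_{111} for the auxiliary sequence (h_n) obeying the same recurrence with h_4 = 1 and h_i = 0 for 0 ≤ i < 4:
h_5 = 784·1 + 944·0 + 71·0 + 330·0 + 697·0 = 784
h_6 = 784·784 + 944·1 + 71·0 + 330·0 + 697·0 = 110
h_7 = 784·110 + 944·784 + 71·1 + 330·0 + 697·0 = 36
h_8 = 784·36 + 944·110 + 71·784 + 330·1 + 697·0 = 384
h_9 = 784·384 + 944·36 + 71·110 + 330·784 + 697·1 = 903
h_10 = 784·903 + 944·384 + 71·36 + 330·110 + 697·784 = 992
Continuing the recurrence:
  h_11 = 404;  h_12 = 5;  h_13 = 258;  h_14 = 798;  h_15 = 172;  h_16 = 105
  h_17 = 497;  h_18 = 731;  h_19 = 870;  h_20 = 33;  h_21 = 114;  h_22 = 70
  h_23 = 878;  h_24 = 503;  h_25 = 282;  h_26 = 139;  h_27 = 749;  h_28 = 892
  h_29 = 317;  h_30 = 822;  h_31 = 30;  h_32 = 801;  h_33 = 148;  h_34 = 329
  h_35 = 101;  h_36 = 397;  h_37 = 845;  h_38 = 949;  h_39 = 182;  h_40 = 354
  h_41 = 724;  h_42 = 649;  h_43 = 630;  h_44 = 153;  h_45 = 294;  h_46 = 304
  h_47 = 404;  h_48 = 250;  h_49 = 466;  h_50 = 932;  h_51 = 879;  h_52 = 586
  h_53 = 390;  h_54 = 864;  h_55 = 744;  h_56 = 737;  h_57 = 881;  h_58 = 404
  h_59 = 185;  h_60 = 703;  h_61 = 999;  h_62 = 677;  h_63 = 734;  h_64 = 729
  h_65 = 143;  h_66 = 311;  h_67 = 458;  h_68 = 359;  h_69 = 681;  h_70 = 746
  h_71 = 670;  h_72 = 251;  h_73 = 78;  h_74 = 999;  h_75 = 322;  h_76 = 247
  h_77 = 374;  h_78 = 966;  h_79 = 283;  h_80 = 197;  h_81 = 763;  h_82 = 372
  h_83 = 615;  h_84 = 511;  h_85 = 239;  h_86 = 801;  h_87 = 55;  h_88 = 918
  h_89 = 272;  h_90 = 149;  h_91 = 155;  h_92 = 210;  h_93 = 776;  h_94 = 969
  h_95 = 330;  h_96 = 350;  h_97 = 746;  h_98 = 289;  h_99 = 427;  h_100 = 87
  h_101 = 188;  h_102 = 366;  h_103 = 691;  h_104 = 990;  h_105 = 62;  h_106 = 597
  h_107 = 368;  h_108 = 968;  h_109 = 603
h_110 = 784·603 + 944·968 + 71·368 + 330·597 + 697·62 = 154
h_111 = 784·154 + 944·603 + 71·968 + 330·368 + 697·597 = 689

689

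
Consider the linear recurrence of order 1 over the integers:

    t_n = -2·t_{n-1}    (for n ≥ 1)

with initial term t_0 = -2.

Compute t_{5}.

t_1 = -2·-2 = 4
t_2 = -2·4 = -8
t_3 = -2·-8 = 16
t_4 = -2·16 = -32
t_5 = -2·-32 = 64

64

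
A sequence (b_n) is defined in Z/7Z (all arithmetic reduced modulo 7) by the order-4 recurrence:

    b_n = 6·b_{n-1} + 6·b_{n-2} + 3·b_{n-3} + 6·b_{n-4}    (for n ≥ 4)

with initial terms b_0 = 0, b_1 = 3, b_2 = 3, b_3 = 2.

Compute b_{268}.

b_4 = 6·2 + 6·3 + 3·3 + 6·0 = 4
b_5 = 6·4 + 6·2 + 3·3 + 6·3 = 0
b_6 = 6·0 + 6·4 + 3·2 + 6·3 = 6
b_7 = 6·6 + 6·0 + 3·4 + 6·2 = 4
b_8 = 6·4 + 6·6 + 3·0 + 6·4 = 0
b_9 = 6·0 + 6·4 + 3·6 + 6·0 = 0
Continuing the recurrence:
  b_10 = 6;  b_11 = 4;  b_12 = 4;  b_13 = 3;  b_14 = 6;  b_15 = 6
  b_16 = 0;  b_17 = 2;  b_18 = 3;  b_19 = 3;  b_20 = 0;  b_21 = 4
  b_22 = 2;  b_23 = 5;  b_24 = 5;  b_25 = 6;  b_26 = 2;  b_27 = 2
  b_28 = 2;  b_29 = 3;  b_30 = 6;  b_31 = 2;  b_32 = 6;  b_33 = 0
  b_34 = 1;  b_35 = 1;  b_36 = 6;  b_37 = 3;  b_38 = 0;  b_39 = 0
  b_40 = 3;  b_41 = 1;  b_42 = 3;  b_43 = 5;  b_44 = 6;  b_45 = 4
  b_46 = 2;  b_47 = 0;  b_48 = 4;  b_49 = 5;  b_50 = 3;  b_51 = 4
  b_52 = 4;  b_53 = 3;  b_54 = 2;  b_55 = 3;  b_56 = 0;  b_57 = 0
  b_58 = 0;  b_59 = 4;  b_60 = 3;  b_61 = 0;  b_62 = 2;  b_63 = 3
  b_64 = 6;  b_65 = 4;  b_66 = 4;  b_67 = 0;  b_68 = 2;  b_69 = 6
  b_70 = 2;  b_71 = 5;  b_72 = 2;  b_73 = 0;  b_74 = 4;  b_75 = 4
  b_76 = 4;  b_77 = 4;  b_78 = 0;  b_79 = 4;  b_80 = 4;  b_81 = 2
  b_82 = 6;  b_83 = 0;  b_84 = 3;  b_85 = 6;  b_86 = 6;  b_87 = 4
  b_88 = 5;  b_89 = 3;  b_90 = 5;  b_91 = 3;  b_92 = 3;  b_93 = 6
  b_94 = 2;  b_95 = 5;  b_96 = 1;  b_97 = 1;  b_98 = 4;  b_99 = 0
  b_100 = 5;  b_101 = 6;  b_102 = 6;  b_103 = 3;  b_104 = 4;  b_105 = 5
  b_106 = 1;  b_107 = 3;  b_108 = 0;  b_109 = 2;  b_110 = 6;  b_111 = 3
  b_112 = 4;  b_113 = 2;  b_114 = 4;  b_115 = 3;  b_116 = 2;  b_117 = 5
  b_118 = 5;  b_119 = 0;  b_120 = 1;  b_121 = 2;  b_122 = 6;  b_123 = 2
  b_124 = 4;  b_125 = 3;  b_126 = 0;  b_127 = 0;  b_128 = 5;  b_129 = 6
  b_130 = 3;  b_131 = 6;  b_132 = 4;  b_133 = 0;  b_134 = 4;  b_135 = 2
  b_136 = 4;  b_137 = 6;  b_138 = 6;  b_139 = 5;  b_140 = 3;  b_141 = 4
  b_142 = 2;  b_143 = 5;  b_144 = 2;  b_145 = 2;  b_146 = 2;  b_147 = 4
  b_148 = 5;  b_149 = 2;  b_150 = 3;  b_151 = 6;  b_152 = 6;  b_153 = 2
  b_154 = 0;  b_155 = 3;  b_156 = 4;  b_157 = 5;  b_158 = 0;  b_159 = 4
  b_160 = 0;  b_161 = 5;  b_162 = 0;  b_163 = 5;  b_164 = 3;  b_165 = 1
  b_166 = 4;  b_167 = 6;  b_168 = 4;  b_169 = 1;  b_170 = 2;  b_171 = 3
  b_172 = 1;  b_173 = 1;  b_174 = 5;  b_175 = 1;  b_176 = 3;  b_177 = 3
  b_178 = 6;  b_179 = 6;  b_180 = 1;  b_181 = 1;  b_182 = 3;  b_183 = 0
  b_184 = 6;  b_185 = 2;  b_186 = 3;  b_187 = 6;  b_188 = 5;  b_189 = 3
  b_190 = 0;  b_191 = 6;  b_192 = 5;  b_193 = 0;  b_194 = 6;  b_195 = 3
  b_196 = 0;  b_197 = 1;  b_198 = 2;  b_199 = 1;  b_200 = 0;  b_201 = 4
  b_202 = 4;  b_203 = 5;  b_204 = 3;  b_205 = 0;  b_206 = 1;  b_207 = 3
  b_208 = 0;  b_209 = 0;  b_210 = 1;  b_211 = 3;  b_212 = 3;  b_213 = 4
  b_214 = 1;  b_215 = 1;  b_216 = 0;  b_217 = 5;  b_218 = 4;  b_219 = 4
  b_220 = 0;  b_221 = 3;  b_222 = 5;  b_223 = 2;  b_224 = 2;  b_225 = 1
  b_226 = 5;  b_227 = 5;  b_228 = 5;  b_229 = 4;  b_230 = 1;  b_231 = 5
  b_232 = 1;  b_233 = 0;  b_234 = 6;  b_235 = 6;  b_236 = 1;  b_237 = 4
  b_238 = 0;  b_239 = 0;  b_240 = 4;  b_241 = 6;  b_242 = 4;  b_243 = 2
  b_244 = 1;  b_245 = 3;  b_246 = 5;  b_247 = 0;  b_248 = 3;  b_249 = 2
  b_250 = 4;  b_251 = 3;  b_252 = 3;  b_253 = 4;  b_254 = 5;  b_255 = 4
  b_256 = 0;  b_257 = 0;  b_258 = 0;  b_259 = 3;  b_260 = 4;  b_261 = 0
  b_262 = 5;  b_263 = 4;  b_264 = 1;  b_265 = 3;  b_266 = 3
b_267 = 6·3 + 6·3 + 3·1 + 6·4 = 0
b_268 = 6·0 + 6·3 + 3·3 + 6·1 = 5

5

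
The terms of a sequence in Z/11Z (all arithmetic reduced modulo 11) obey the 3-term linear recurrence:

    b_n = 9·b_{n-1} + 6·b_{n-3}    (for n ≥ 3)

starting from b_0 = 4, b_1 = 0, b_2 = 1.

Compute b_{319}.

8

b_3 = 9·1 + 0·0 + 6·4 = 0
b_4 = 9·0 + 0·1 + 6·0 = 0
b_5 = 9·0 + 0·0 + 6·1 = 6
b_6 = 9·6 + 0·0 + 6·0 = 10
b_7 = 9·10 + 0·6 + 6·0 = 2
b_8 = 9·2 + 0·10 + 6·6 = 10
Continuing the recurrence:
  b_9 = 7;  b_10 = 9;  b_11 = 9;  b_12 = 2;  b_13 = 6;  b_14 = 9
  b_15 = 5;  b_16 = 4;  b_17 = 2;  b_18 = 4;  b_19 = 5;  b_20 = 2
  b_21 = 9;  b_22 = 1;  b_23 = 10;  b_24 = 1;  b_25 = 4;  b_26 = 8
  b_27 = 1;  b_28 = 0;  b_29 = 4;  b_30 = 9;  b_31 = 4;  b_32 = 5
  b_33 = 0;  b_34 = 2;  b_35 = 4;  b_36 = 3;  b_37 = 6;  b_38 = 1
  b_39 = 5;  b_40 = 4;  b_41 = 9;  b_42 = 1;  b_43 = 0;  b_44 = 10
  b_45 = 8;  b_46 = 6;  b_47 = 4;  b_48 = 7;  b_49 = 0;  b_50 = 2
  b_51 = 5;  b_52 = 1;  b_53 = 10;  b_54 = 10;  b_55 = 8;  b_56 = 0
  b_57 = 5;  b_58 = 5;  b_59 = 1;  b_60 = 6;  b_61 = 7;  b_62 = 3
  b_63 = 8;  b_64 = 4;  b_65 = 10;  b_66 = 6;  b_67 = 1;  b_68 = 3
  b_69 = 8;  b_70 = 1;  b_71 = 5;  b_72 = 5;  b_73 = 7;  b_74 = 5
  b_75 = 9;  b_76 = 2;  b_77 = 4;  b_78 = 2;  b_79 = 8;  b_80 = 8
  b_81 = 7;  b_82 = 1;  b_83 = 2;  b_84 = 5;  b_85 = 7;  b_86 = 9
  b_87 = 1;  b_88 = 7;  b_89 = 7;  b_90 = 3;  b_91 = 3;  b_92 = 3
  b_93 = 1;  b_94 = 5;  b_95 = 8;  b_96 = 1;  b_97 = 6;  b_98 = 3
  b_99 = 0;  b_100 = 3;  b_101 = 1;  b_102 = 9;  b_103 = 0;  b_104 = 6
  b_105 = 9;  b_106 = 4;  b_107 = 6;  b_108 = 9;  b_109 = 6;  b_110 = 2
  b_111 = 6;  b_112 = 2;  b_113 = 8;  b_114 = 9;  b_115 = 5;  b_116 = 5
  b_117 = 0;  b_118 = 8;  b_119 = 3;  b_120 = 5;  b_121 = 5;  b_122 = 8
  b_123 = 3;  b_124 = 2;  b_125 = 0;  b_126 = 7;  b_127 = 9;  b_128 = 4
  b_129 = 1;  b_130 = 8;  b_131 = 8;  b_132 = 1;  b_133 = 2;  b_134 = 0
  b_135 = 6;  b_136 = 0;  b_137 = 0;  b_138 = 3;  b_139 = 5;  b_140 = 1
  b_141 = 5;  b_142 = 9;  b_143 = 10;  b_144 = 10;  b_145 = 1;  b_146 = 3
  b_147 = 10;  b_148 = 8;  b_149 = 2;  b_150 = 1;  b_151 = 2;  b_152 = 8
  b_153 = 1;  b_154 = 10;  b_155 = 6;  b_156 = 5;  b_157 = 6;  b_158 = 2
  b_159 = 4;  b_160 = 6;  b_161 = 0;  b_162 = 2;  b_163 = 10;  b_164 = 2
  b_165 = 8;  b_166 = 0;  b_167 = 1;  b_168 = 2;  b_169 = 7;  b_170 = 3
  b_171 = 6;  b_172 = 8;  b_173 = 2;  b_174 = 10;  b_175 = 6;  b_176 = 0
  b_177 = 5;  b_178 = 4;  b_179 = 3;  b_180 = 2;  b_181 = 9;  b_182 = 0
  b_183 = 1;  b_184 = 8;  b_185 = 6;  b_186 = 5;  b_187 = 5;  b_188 = 4
  b_189 = 0;  b_190 = 8;  b_191 = 8;  b_192 = 6;  b_193 = 3;  b_194 = 9
  b_195 = 7;  b_196 = 4;  b_197 = 2;  b_198 = 5;  b_199 = 3;  b_200 = 6
  b_201 = 7;  b_202 = 4;  b_203 = 6;  b_204 = 8;  b_205 = 8;  b_206 = 9
  b_207 = 8;  b_208 = 10;  b_209 = 1;  b_210 = 2;  b_211 = 1;  b_212 = 4
  b_213 = 4;  b_214 = 9;  b_215 = 6;  b_216 = 1;  b_217 = 8;  b_218 = 9
  b_219 = 10;  b_220 = 6;  b_221 = 9;  b_222 = 9;  b_223 = 7;  b_224 = 7
  b_225 = 7;  b_226 = 6;  b_227 = 8;  b_228 = 4;  b_229 = 6;  b_230 = 3
  b_231 = 7;  b_232 = 0;  b_233 = 7;  b_234 = 6;  b_235 = 10;  b_236 = 0
  b_237 = 3;  b_238 = 10;  b_239 = 2;  b_240 = 3;  b_241 = 10;  b_242 = 3
  b_243 = 1;  b_244 = 3;  b_245 = 1;  b_246 = 4;  b_247 = 10;  b_248 = 8
  b_249 = 8;  b_250 = 0;  b_251 = 4;  b_252 = 7;  b_253 = 8;  b_254 = 8
  b_255 = 4;  b_256 = 7;  b_257 = 1;  b_258 = 0;  b_259 = 9;  b_260 = 10
  b_261 = 2;  b_262 = 6;  b_263 = 4;  b_264 = 4;  b_265 = 6;  b_266 = 1
  b_267 = 0;  b_268 = 3;  b_269 = 0;  b_270 = 0;  b_271 = 7;  b_272 = 8
  b_273 = 6;  b_274 = 8;  b_275 = 10;  b_276 = 5;  b_277 = 5;  b_278 = 6
  b_279 = 7;  b_280 = 5;  b_281 = 4;  b_282 = 1;  b_283 = 6;  b_284 = 1
  b_285 = 4;  b_286 = 6;  b_287 = 5;  b_288 = 3;  b_289 = 8;  b_290 = 3
  b_291 = 1;  b_292 = 2;  b_293 = 3;  b_294 = 0;  b_295 = 1;  b_296 = 5
  b_297 = 1;  b_298 = 4;  b_299 = 0;  b_300 = 6;  b_301 = 1;  b_302 = 9
  b_303 = 7;  b_304 = 3;  b_305 = 4;  b_306 = 1;  b_307 = 5;  b_308 = 3
  b_309 = 0;  b_310 = 8;  b_311 = 2;  b_312 = 7;  b_313 = 1;  b_314 = 10
  b_315 = 0;  b_316 = 6;  b_317 = 4
b_318 = 9·4 + 0·6 + 6·0 = 3
b_319 = 9·3 + 0·4 + 6·6 = 8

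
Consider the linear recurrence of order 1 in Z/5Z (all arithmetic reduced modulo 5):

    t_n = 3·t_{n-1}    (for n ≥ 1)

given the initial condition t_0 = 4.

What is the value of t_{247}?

t_1 = 3·4 = 2
t_2 = 3·2 = 1
t_3 = 3·1 = 3
t_4 = 3·3 = 4
(t_4) = (4) = (t_0), so the sequence has period 4.
247 ≡ 3 (mod 4), hence t_247 = t_3 = 3.

3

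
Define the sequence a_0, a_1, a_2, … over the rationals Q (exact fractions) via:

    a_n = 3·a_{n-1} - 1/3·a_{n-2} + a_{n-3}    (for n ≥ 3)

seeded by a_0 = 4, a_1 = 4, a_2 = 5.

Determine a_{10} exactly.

a_3 = 3·5 + -1/3·4 + 1·4 = 53/3
a_4 = 3·53/3 + -1/3·5 + 1·4 = 166/3
a_5 = 3·166/3 + -1/3·53/3 + 1·5 = 1486/9
a_6 = 3·1486/9 + -1/3·166/3 + 1·53/3 = 4451/9
a_7 = 3·4451/9 + -1/3·1486/9 + 1·166/3 = 40067/27
a_8 = 3·40067/27 + -1/3·4451/9 + 1·1486/9 = 120208/27
a_9 = 3·120208/27 + -1/3·40067/27 + 1·4451/9 = 1081864/81
a_10 = 3·1081864/81 + -1/3·120208/27 + 1·40067/27 = 3245585/81

3245585/81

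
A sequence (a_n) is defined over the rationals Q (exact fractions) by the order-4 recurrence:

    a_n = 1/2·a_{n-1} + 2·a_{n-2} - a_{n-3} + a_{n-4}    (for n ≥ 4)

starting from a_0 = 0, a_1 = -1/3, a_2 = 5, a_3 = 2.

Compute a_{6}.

a_4 = 1/2·2 + 2·5 + -1·-1/3 + 1·0 = 34/3
a_5 = 1/2·34/3 + 2·2 + -1·5 + 1·-1/3 = 13/3
a_6 = 1/2·13/3 + 2·34/3 + -1·2 + 1·5 = 167/6

167/6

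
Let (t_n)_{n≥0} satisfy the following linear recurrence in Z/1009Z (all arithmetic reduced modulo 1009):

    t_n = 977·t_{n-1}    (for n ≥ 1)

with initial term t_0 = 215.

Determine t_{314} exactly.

t_1 = 977·215 = 183
t_2 = 977·183 = 198
t_3 = 977·198 = 727
t_4 = 977·727 = 952
t_5 = 977·952 = 815
t_6 = 977·815 = 154
Continuing the recurrence:
  t_7 = 117;  t_8 = 292;  t_9 = 746;  t_10 = 344;  t_11 = 91;  t_12 = 115
  t_13 = 356;  t_14 = 716;  t_15 = 295;  t_16 = 650;  t_17 = 389;  t_18 = 669
  t_19 = 790;  t_20 = 954;  t_21 = 751;  t_22 = 184;  t_23 = 166;  t_24 = 742
  t_25 = 472;  t_26 = 31;  t_27 = 17;  t_28 = 465;  t_29 = 255;  t_30 = 921
  t_31 = 798;  t_32 = 698;  t_33 = 871;  t_34 = 380;  t_35 = 957;  t_36 = 655
  t_37 = 229;  t_38 = 744;  t_39 = 408;  t_40 = 61;  t_41 = 66;  t_42 = 915
  t_43 = 990;  t_44 = 608;  t_45 = 724;  t_46 = 39;  t_47 = 770;  t_48 = 585
  t_49 = 451;  t_50 = 703;  t_51 = 711;  t_52 = 455;  t_53 = 575;  t_54 = 771
  t_55 = 553;  t_56 = 466;  t_57 = 223;  t_58 = 936;  t_59 = 318;  t_60 = 923
  t_61 = 734;  t_62 = 728;  t_63 = 920;  t_64 = 830;  t_65 = 683;  t_66 = 342
  t_67 = 155;  t_68 = 85;  t_69 = 307;  t_70 = 266;  t_71 = 569;  t_72 = 963
  t_73 = 463;  t_74 = 319;  t_75 = 891;  t_76 = 749;  t_77 = 248;  t_78 = 136
  t_79 = 693;  t_80 = 22;  t_81 = 305;  t_82 = 330;  t_83 = 539;  t_84 = 914
  t_85 = 13;  t_86 = 593;  t_87 = 195;  t_88 = 823;  t_89 = 907;  t_90 = 237
  t_91 = 488;  t_92 = 528;  t_93 = 257;  t_94 = 857;  t_95 = 828;  t_96 = 747
  t_97 = 312;  t_98 = 106;  t_99 = 644;  t_100 = 581;  t_101 = 579;  t_102 = 643
  t_103 = 613;  t_104 = 564;  t_105 = 114;  t_106 = 388;  t_107 = 701;  t_108 = 775
  t_109 = 425;  t_110 = 526;  t_111 = 321;  t_112 = 827;  t_113 = 779;  t_114 = 297
  t_115 = 586;  t_116 = 419;  t_117 = 718;  t_118 = 231;  t_119 = 680;  t_120 = 438
  t_121 = 110;  t_122 = 516;  t_123 = 641;  t_124 = 677;  t_125 = 534;  t_126 = 65
  t_127 = 947;  t_128 = 975;  t_129 = 79;  t_130 = 499;  t_131 = 176;  t_132 = 422
  t_133 = 622;  t_134 = 276;  t_135 = 249;  t_136 = 104;  t_137 = 708;  t_138 = 551
  t_139 = 530;  t_140 = 193;  t_141 = 887;  t_142 = 877;  t_143 = 188;  t_144 = 38
  t_145 = 802;  t_146 = 570;  t_147 = 931;  t_148 = 478;  t_149 = 848;  t_150 = 107
  t_151 = 612;  t_152 = 596;  t_153 = 99;  t_154 = 868;  t_155 = 476;  t_156 = 912
  t_157 = 77;  t_158 = 563;  t_159 = 146;  t_160 = 373;  t_161 = 172;  t_162 = 550
  t_163 = 562;  t_164 = 178;  t_165 = 358;  t_166 = 652;  t_167 = 325;  t_168 = 699
  t_169 = 839;  t_170 = 395;  t_171 = 477;  t_172 = 880;  t_173 = 92;  t_174 = 83
  t_175 = 371;  t_176 = 236;  t_177 = 520;  t_178 = 513;  t_179 = 737;  t_180 = 632
  t_181 = 965;  t_182 = 399;  t_183 = 349;  t_184 = 940;  t_185 = 190;  t_186 = 983
  t_187 = 832;  t_188 = 619;  t_189 = 372;  t_190 = 204;  t_191 = 535;  t_192 = 33
  t_193 = 962;  t_194 = 495;  t_195 = 304;  t_196 = 362;  t_197 = 524;  t_198 = 385
  t_199 = 797;  t_200 = 730;  t_201 = 856;  t_202 = 860;  t_203 = 732;  t_204 = 792
  t_205 = 890;  t_206 = 781;  t_207 = 233;  t_208 = 616;  t_209 = 468;  t_210 = 159
  t_211 = 966;  t_212 = 367;  t_213 = 364;  t_214 = 460;  t_215 = 415;  t_216 = 846
  t_217 = 171;  t_218 = 582;  t_219 = 547;  t_220 = 658;  t_221 = 133;  t_222 = 789
  t_223 = 986;  t_224 = 736;  t_225 = 664;  t_226 = 950;  t_227 = 879;  t_228 = 124
  t_229 = 68;  t_230 = 851;  t_231 = 11;  t_232 = 657;  t_233 = 165;  t_234 = 774
  t_235 = 457;  t_236 = 511;  t_237 = 801;  t_238 = 602;  t_239 = 916;  t_240 = 958
  t_241 = 623;  t_242 = 244;  t_243 = 264;  t_244 = 633;  t_245 = 933;  t_246 = 414
  t_247 = 878;  t_248 = 156;  t_249 = 53;  t_250 = 322;  t_251 = 795;  t_252 = 794
  t_253 = 826;  t_254 = 811;  t_255 = 282;  t_256 = 57;  t_257 = 194;  t_258 = 855
  t_259 = 892;  t_260 = 717;  t_261 = 263;  t_262 = 665;  t_263 = 918;  t_264 = 894
  t_265 = 653;  t_266 = 293;  t_267 = 714;  t_268 = 359;  t_269 = 620;  t_270 = 340
  t_271 = 219;  t_272 = 55;  t_273 = 258;  t_274 = 825;  t_275 = 843;  t_276 = 267
  t_277 = 537;  t_278 = 978;  t_279 = 992;  t_280 = 544;  t_281 = 754;  t_282 = 88
  t_283 = 211;  t_284 = 311;  t_285 = 138;  t_286 = 629;  t_287 = 52;  t_288 = 354
  t_289 = 780;  t_290 = 265;  t_291 = 601;  t_292 = 948;  t_293 = 943;  t_294 = 94
  t_295 = 19;  t_296 = 401;  t_297 = 285;  t_298 = 970;  t_299 = 239;  t_300 = 424
  t_301 = 558;  t_302 = 306;  t_303 = 298;  t_304 = 554;  t_305 = 434;  t_306 = 238
  t_307 = 456;  t_308 = 543;  t_309 = 786;  t_310 = 73;  t_311 = 691;  t_312 = 86
t_313 = 977·86 = 275
t_314 = 977·275 = 281

281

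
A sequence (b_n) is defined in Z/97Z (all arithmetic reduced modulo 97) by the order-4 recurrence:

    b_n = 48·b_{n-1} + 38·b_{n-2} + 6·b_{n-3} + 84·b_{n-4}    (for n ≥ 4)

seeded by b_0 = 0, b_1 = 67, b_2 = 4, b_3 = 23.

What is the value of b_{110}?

b_4 = 48·23 + 38·4 + 6·67 + 84·0 = 9
b_5 = 48·9 + 38·23 + 6·4 + 84·67 = 71
b_6 = 48·71 + 38·9 + 6·23 + 84·4 = 53
b_7 = 48·53 + 38·71 + 6·9 + 84·23 = 50
b_8 = 48·50 + 38·53 + 6·71 + 84·9 = 67
b_9 = 48·67 + 38·50 + 6·53 + 84·71 = 49
b_10 = 48·49 + 38·67 + 6·50 + 84·53 = 47
b_11 = 48·47 + 38·49 + 6·67 + 84·50 = 87
b_12 = 48·87 + 38·47 + 6·49 + 84·67 = 50
b_13 = 48·50 + 38·87 + 6·47 + 84·49 = 16
b_14 = 48·16 + 38·50 + 6·87 + 84·47 = 57
b_15 = 48·57 + 38·16 + 6·50 + 84·87 = 88
b_16 = 48·88 + 38·57 + 6·16 + 84·50 = 16
b_17 = 48·16 + 38·88 + 6·57 + 84·16 = 75
b_18 = 48·75 + 38·16 + 6·88 + 84·57 = 18
b_19 = 48·18 + 38·75 + 6·16 + 84·88 = 47
b_20 = 48·47 + 38·18 + 6·75 + 84·16 = 78
b_21 = 48·78 + 38·47 + 6·18 + 84·75 = 7
b_22 = 48·7 + 38·78 + 6·47 + 84·18 = 50
b_23 = 48·50 + 38·7 + 6·78 + 84·47 = 1
b_24 = 48·1 + 38·50 + 6·7 + 84·78 = 6
b_25 = 48·6 + 38·1 + 6·50 + 84·7 = 50
b_26 = 48·50 + 38·6 + 6·1 + 84·50 = 44
b_27 = 48·44 + 38·50 + 6·6 + 84·1 = 58
b_28 = 48·58 + 38·44 + 6·50 + 84·6 = 22
b_29 = 48·22 + 38·58 + 6·44 + 84·50 = 61
b_30 = 48·61 + 38·22 + 6·58 + 84·44 = 48
b_31 = 48·48 + 38·61 + 6·22 + 84·58 = 23
b_32 = 48·23 + 38·48 + 6·61 + 84·22 = 1
b_33 = 48·1 + 38·23 + 6·48 + 84·61 = 29
b_34 = 48·29 + 38·1 + 6·23 + 84·48 = 71
b_35 = 48·71 + 38·29 + 6·1 + 84·23 = 46
b_36 = 48·46 + 38·71 + 6·29 + 84·1 = 23
b_37 = 48·23 + 38·46 + 6·71 + 84·29 = 88
b_38 = 48·88 + 38·23 + 6·46 + 84·71 = 86
b_39 = 48·86 + 38·88 + 6·23 + 84·46 = 28
b_40 = 48·28 + 38·86 + 6·88 + 84·23 = 88
b_41 = 48·88 + 38·28 + 6·86 + 84·88 = 4
b_42 = 48·4 + 38·88 + 6·28 + 84·86 = 64
b_43 = 48·64 + 38·4 + 6·88 + 84·28 = 90
b_44 = 48·90 + 38·64 + 6·4 + 84·88 = 6
b_45 = 48·6 + 38·90 + 6·64 + 84·4 = 63
b_46 = 48·63 + 38·6 + 6·90 + 84·64 = 50
b_47 = 48·50 + 38·63 + 6·6 + 84·90 = 71
b_48 = 48·71 + 38·50 + 6·63 + 84·6 = 79
b_49 = 48·79 + 38·71 + 6·50 + 84·63 = 54
b_50 = 48·54 + 38·79 + 6·71 + 84·50 = 35
b_51 = 48·35 + 38·54 + 6·79 + 84·71 = 82
b_52 = 48·82 + 38·35 + 6·54 + 84·79 = 4
b_53 = 48·4 + 38·82 + 6·35 + 84·54 = 3
b_54 = 48·3 + 38·4 + 6·82 + 84·35 = 42
b_55 = 48·42 + 38·3 + 6·4 + 84·82 = 21
b_56 = 48·21 + 38·42 + 6·3 + 84·4 = 48
b_57 = 48·48 + 38·21 + 6·42 + 84·3 = 17
b_58 = 48·17 + 38·48 + 6·21 + 84·42 = 86
b_59 = 48·86 + 38·17 + 6·48 + 84·21 = 36
b_60 = 48·36 + 38·86 + 6·17 + 84·48 = 12
b_61 = 48·12 + 38·36 + 6·86 + 84·17 = 8
b_62 = 48·8 + 38·12 + 6·36 + 84·86 = 35
b_63 = 48·35 + 38·8 + 6·12 + 84·36 = 36
b_64 = 48·36 + 38·35 + 6·8 + 84·12 = 40
b_65 = 48·40 + 38·36 + 6·35 + 84·8 = 96
b_66 = 48·96 + 38·40 + 6·36 + 84·35 = 69
b_67 = 48·69 + 38·96 + 6·40 + 84·36 = 39
b_68 = 48·39 + 38·69 + 6·96 + 84·40 = 88
b_69 = 48·88 + 38·39 + 6·69 + 84·96 = 22
b_70 = 48·22 + 38·88 + 6·39 + 84·69 = 51
b_71 = 48·51 + 38·22 + 6·88 + 84·39 = 7
b_72 = 48·7 + 38·51 + 6·22 + 84·88 = 1
b_73 = 48·1 + 38·7 + 6·51 + 84·22 = 43
b_74 = 48·43 + 38·1 + 6·7 + 84·51 = 26
b_75 = 48·26 + 38·43 + 6·1 + 84·7 = 81
b_76 = 48·81 + 38·26 + 6·43 + 84·1 = 77
b_77 = 48·77 + 38·81 + 6·26 + 84·43 = 66
b_78 = 48·66 + 38·77 + 6·81 + 84·26 = 34
b_79 = 48·34 + 38·66 + 6·77 + 84·81 = 57
b_80 = 48·57 + 38·34 + 6·66 + 84·77 = 28
b_81 = 48·28 + 38·57 + 6·34 + 84·66 = 43
b_82 = 48·43 + 38·28 + 6·57 + 84·34 = 21
b_83 = 48·21 + 38·43 + 6·28 + 84·57 = 32
b_84 = 48·32 + 38·21 + 6·43 + 84·28 = 94
b_85 = 48·94 + 38·32 + 6·21 + 84·43 = 57
b_86 = 48·57 + 38·94 + 6·32 + 84·21 = 19
b_87 = 48·19 + 38·57 + 6·94 + 84·32 = 25
b_88 = 48·25 + 38·19 + 6·57 + 84·94 = 72
b_89 = 48·72 + 38·25 + 6·19 + 84·57 = 93
b_90 = 48·93 + 38·72 + 6·25 + 84·19 = 22
b_91 = 48·22 + 38·93 + 6·72 + 84·25 = 41
b_92 = 48·41 + 38·22 + 6·93 + 84·72 = 1
b_93 = 48·1 + 38·41 + 6·22 + 84·93 = 44
b_94 = 48·44 + 38·1 + 6·41 + 84·22 = 73
b_95 = 48·73 + 38·44 + 6·1 + 84·41 = 90
b_96 = 48·90 + 38·73 + 6·44 + 84·1 = 70
b_97 = 48·70 + 38·90 + 6·73 + 84·44 = 50
b_98 = 48·50 + 38·70 + 6·90 + 84·73 = 92
b_99 = 48·92 + 38·50 + 6·70 + 84·90 = 37
b_100 = 48·37 + 38·92 + 6·50 + 84·70 = 6
b_101 = 48·6 + 38·37 + 6·92 + 84·50 = 44
b_102 = 48·44 + 38·6 + 6·37 + 84·92 = 8
b_103 = 48·8 + 38·44 + 6·6 + 84·37 = 59
b_104 = 48·59 + 38·8 + 6·44 + 84·6 = 24
b_105 = 48·24 + 38·59 + 6·8 + 84·44 = 57
b_106 = 48·57 + 38·24 + 6·59 + 84·8 = 18
b_107 = 48·18 + 38·57 + 6·24 + 84·59 = 79
b_108 = 48·79 + 38·18 + 6·57 + 84·24 = 44
b_109 = 48·44 + 38·79 + 6·18 + 84·57 = 19
b_110 = 48·19 + 38·44 + 6·79 + 84·18 = 11

11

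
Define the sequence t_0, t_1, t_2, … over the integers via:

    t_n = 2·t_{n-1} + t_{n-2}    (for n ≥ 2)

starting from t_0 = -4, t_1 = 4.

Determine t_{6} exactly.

t_2 = 2·4 + 1·-4 = 4
t_3 = 2·4 + 1·4 = 12
t_4 = 2·12 + 1·4 = 28
t_5 = 2·28 + 1·12 = 68
t_6 = 2·68 + 1·28 = 164

164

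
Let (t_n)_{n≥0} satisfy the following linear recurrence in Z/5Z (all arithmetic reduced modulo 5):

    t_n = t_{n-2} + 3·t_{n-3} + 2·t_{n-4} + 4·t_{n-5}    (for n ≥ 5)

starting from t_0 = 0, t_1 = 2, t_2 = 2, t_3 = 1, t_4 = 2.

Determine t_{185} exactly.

4

t_5 = 0·2 + 1·1 + 3·2 + 2·2 + 4·0 = 1
t_6 = 0·1 + 1·2 + 3·1 + 2·2 + 4·2 = 2
t_7 = 0·2 + 1·1 + 3·2 + 2·1 + 4·2 = 2
t_8 = 0·2 + 1·2 + 3·1 + 2·2 + 4·1 = 3
t_9 = 0·3 + 1·2 + 3·2 + 2·1 + 4·2 = 3
t_10 = 0·3 + 1·3 + 3·2 + 2·2 + 4·1 = 2
t_11 = 0·2 + 1·3 + 3·3 + 2·2 + 4·2 = 4
t_12 = 0·4 + 1·2 + 3·3 + 2·3 + 4·2 = 0
t_13 = 0·0 + 1·4 + 3·2 + 2·3 + 4·3 = 3
t_14 = 0·3 + 1·0 + 3·4 + 2·2 + 4·3 = 3
t_15 = 0·3 + 1·3 + 3·0 + 2·4 + 4·2 = 4
t_16 = 0·4 + 1·3 + 3·3 + 2·0 + 4·4 = 3
t_17 = 0·3 + 1·4 + 3·3 + 2·3 + 4·0 = 4
t_18 = 0·4 + 1·3 + 3·4 + 2·3 + 4·3 = 3
t_19 = 0·3 + 1·4 + 3·3 + 2·4 + 4·3 = 3
t_20 = 0·3 + 1·3 + 3·4 + 2·3 + 4·4 = 2
t_21 = 0·2 + 1·3 + 3·3 + 2·4 + 4·3 = 2
t_22 = 0·2 + 1·2 + 3·3 + 2·3 + 4·4 = 3
t_23 = 0·3 + 1·2 + 3·2 + 2·3 + 4·3 = 1
t_24 = 0·1 + 1·3 + 3·2 + 2·2 + 4·3 = 0
t_25 = 0·0 + 1·1 + 3·3 + 2·2 + 4·2 = 2
t_26 = 0·2 + 1·0 + 3·1 + 2·3 + 4·2 = 2
t_27 = 0·2 + 1·2 + 3·0 + 2·1 + 4·3 = 1
t_28 = 0·1 + 1·2 + 3·2 + 2·0 + 4·1 = 2
(t_24, t_25, t_26, t_27, t_28) = (0, 2, 2, 1, 2) = (t_0, t_1, t_2, t_3, t_4), so the sequence has period 24.
185 ≡ 17 (mod 24), hence t_185 = t_17 = 4.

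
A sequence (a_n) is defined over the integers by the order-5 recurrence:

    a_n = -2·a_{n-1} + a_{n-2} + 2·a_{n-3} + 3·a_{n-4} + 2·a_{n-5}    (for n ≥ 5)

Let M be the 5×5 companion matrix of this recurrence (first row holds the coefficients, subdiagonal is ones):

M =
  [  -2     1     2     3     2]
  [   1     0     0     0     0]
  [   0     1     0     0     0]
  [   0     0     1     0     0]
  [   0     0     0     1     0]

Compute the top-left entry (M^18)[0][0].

(M^18)[0][0] is the top entry after applying M 18 times to the unit state (1, 0, 0, 0, 0). Equivalently it is h_{22} for the auxiliary sequence (h_n) obeying the same recurrence with h_4 = 1 and h_i = 0 for 0 ≤ i < 4:
h_5 = -2·1 + 1·0 + 2·0 + 3·0 + 2·0 = -2
h_6 = -2·-2 + 1·1 + 2·0 + 3·0 + 2·0 = 5
h_7 = -2·5 + 1·-2 + 2·1 + 3·0 + 2·0 = -10
h_8 = -2·-10 + 1·5 + 2·-2 + 3·1 + 2·0 = 24
h_9 = -2·24 + 1·-10 + 2·5 + 3·-2 + 2·1 = -52
h_10 = -2·-52 + 1·24 + 2·-10 + 3·5 + 2·-2 = 119
h_11 = -2·119 + 1·-52 + 2·24 + 3·-10 + 2·5 = -262
h_12 = -2·-262 + 1·119 + 2·-52 + 3·24 + 2·-10 = 591
h_13 = -2·591 + 1·-262 + 2·119 + 3·-52 + 2·24 = -1314
h_14 = -2·-1314 + 1·591 + 2·-262 + 3·119 + 2·-52 = 2948
h_15 = -2·2948 + 1·-1314 + 2·591 + 3·-262 + 2·119 = -6576
h_16 = -2·-6576 + 1·2948 + 2·-1314 + 3·591 + 2·-262 = 14721
h_17 = -2·14721 + 1·-6576 + 2·2948 + 3·-1314 + 2·591 = -32882
h_18 = -2·-32882 + 1·14721 + 2·-6576 + 3·2948 + 2·-1314 = 73549
h_19 = -2·73549 + 1·-32882 + 2·14721 + 3·-6576 + 2·2948 = -164370
h_20 = -2·-164370 + 1·73549 + 2·-32882 + 3·14721 + 2·-6576 = 367536
h_21 = -2·367536 + 1·-164370 + 2·73549 + 3·-32882 + 2·14721 = -821548
h_22 = -2·-821548 + 1·367536 + 2·-164370 + 3·73549 + 2·-32882 = 1836775

1836775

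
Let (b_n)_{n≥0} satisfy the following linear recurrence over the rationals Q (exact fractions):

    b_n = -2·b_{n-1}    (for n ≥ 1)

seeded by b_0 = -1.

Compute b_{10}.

b_1 = -2·-1 = 2
b_2 = -2·2 = -4
b_3 = -2·-4 = 8
b_4 = -2·8 = -16
b_5 = -2·-16 = 32
b_6 = -2·32 = -64
b_7 = -2·-64 = 128
b_8 = -2·128 = -256
b_9 = -2·-256 = 512
b_10 = -2·512 = -1024

-1024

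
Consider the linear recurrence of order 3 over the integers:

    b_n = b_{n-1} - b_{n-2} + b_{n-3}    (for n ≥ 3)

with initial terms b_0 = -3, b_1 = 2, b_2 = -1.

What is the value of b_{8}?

b_3 = 1·-1 + -1·2 + 1·-3 = -6
b_4 = 1·-6 + -1·-1 + 1·2 = -3
b_5 = 1·-3 + -1·-6 + 1·-1 = 2
b_6 = 1·2 + -1·-3 + 1·-6 = -1
b_7 = 1·-1 + -1·2 + 1·-3 = -6
b_8 = 1·-6 + -1·-1 + 1·2 = -3

-3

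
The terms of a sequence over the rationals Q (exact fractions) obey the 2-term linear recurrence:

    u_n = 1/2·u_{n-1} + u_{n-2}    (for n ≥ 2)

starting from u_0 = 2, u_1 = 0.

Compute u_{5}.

9/4

u_2 = 1/2·0 + 1·2 = 2
u_3 = 1/2·2 + 1·0 = 1
u_4 = 1/2·1 + 1·2 = 5/2
u_5 = 1/2·5/2 + 1·1 = 9/4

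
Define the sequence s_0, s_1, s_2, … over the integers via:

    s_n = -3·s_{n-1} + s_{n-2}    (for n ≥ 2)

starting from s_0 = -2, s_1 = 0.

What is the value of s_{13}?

934560

s_2 = -3·0 + 1·-2 = -2
s_3 = -3·-2 + 1·0 = 6
s_4 = -3·6 + 1·-2 = -20
s_5 = -3·-20 + 1·6 = 66
s_6 = -3·66 + 1·-20 = -218
s_7 = -3·-218 + 1·66 = 720
s_8 = -3·720 + 1·-218 = -2378
s_9 = -3·-2378 + 1·720 = 7854
s_10 = -3·7854 + 1·-2378 = -25940
s_11 = -3·-25940 + 1·7854 = 85674
s_12 = -3·85674 + 1·-25940 = -282962
s_13 = -3·-282962 + 1·85674 = 934560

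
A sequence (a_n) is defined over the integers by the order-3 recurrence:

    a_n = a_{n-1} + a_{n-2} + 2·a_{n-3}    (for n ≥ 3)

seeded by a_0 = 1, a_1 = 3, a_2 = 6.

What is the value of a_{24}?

a_3 = 1·6 + 1·3 + 2·1 = 11
a_4 = 1·11 + 1·6 + 2·3 = 23
a_5 = 1·23 + 1·11 + 2·6 = 46
a_6 = 1·46 + 1·23 + 2·11 = 91
a_7 = 1·91 + 1·46 + 2·23 = 183
a_8 = 1·183 + 1·91 + 2·46 = 366
a_9 = 1·366 + 1·183 + 2·91 = 731
a_10 = 1·731 + 1·366 + 2·183 = 1463
a_11 = 1·1463 + 1·731 + 2·366 = 2926
a_12 = 1·2926 + 1·1463 + 2·731 = 5851
a_13 = 1·5851 + 1·2926 + 2·1463 = 11703
a_14 = 1·11703 + 1·5851 + 2·2926 = 23406
a_15 = 1·23406 + 1·11703 + 2·5851 = 46811
a_16 = 1·46811 + 1·23406 + 2·11703 = 93623
a_17 = 1·93623 + 1·46811 + 2·23406 = 187246
a_18 = 1·187246 + 1·93623 + 2·46811 = 374491
a_19 = 1·374491 + 1·187246 + 2·93623 = 748983
a_20 = 1·748983 + 1·374491 + 2·187246 = 1497966
a_21 = 1·1497966 + 1·748983 + 2·374491 = 2995931
a_22 = 1·2995931 + 1·1497966 + 2·748983 = 5991863
a_23 = 1·5991863 + 1·2995931 + 2·1497966 = 11983726
a_24 = 1·11983726 + 1·5991863 + 2·2995931 = 23967451

23967451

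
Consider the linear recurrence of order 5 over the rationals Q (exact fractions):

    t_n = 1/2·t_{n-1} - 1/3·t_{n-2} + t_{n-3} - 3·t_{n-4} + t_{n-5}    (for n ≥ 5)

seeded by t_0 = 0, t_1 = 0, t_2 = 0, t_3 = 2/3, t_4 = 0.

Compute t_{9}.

965/648

t_5 = 1/2·0 + -1/3·2/3 + 1·0 + -3·0 + 1·0 = -2/9
t_6 = 1/2·-2/9 + -1/3·0 + 1·2/3 + -3·0 + 1·0 = 5/9
t_7 = 1/2·5/9 + -1/3·-2/9 + 1·0 + -3·2/3 + 1·0 = -89/54
t_8 = 1/2·-89/54 + -1/3·5/9 + 1·-2/9 + -3·0 + 1·2/3 = -61/108
t_9 = 1/2·-61/108 + -1/3·-89/54 + 1·5/9 + -3·-2/9 + 1·0 = 965/648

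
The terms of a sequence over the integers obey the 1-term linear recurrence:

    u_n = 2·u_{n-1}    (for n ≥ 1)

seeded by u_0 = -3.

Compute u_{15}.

u_1 = 2·-3 = -6
u_2 = 2·-6 = -12
u_3 = 2·-12 = -24
u_4 = 2·-24 = -48
u_5 = 2·-48 = -96
u_6 = 2·-96 = -192
u_7 = 2·-192 = -384
u_8 = 2·-384 = -768
u_9 = 2·-768 = -1536
u_10 = 2·-1536 = -3072
u_11 = 2·-3072 = -6144
u_12 = 2·-6144 = -12288
u_13 = 2·-12288 = -24576
u_14 = 2·-24576 = -49152
u_15 = 2·-49152 = -98304

-98304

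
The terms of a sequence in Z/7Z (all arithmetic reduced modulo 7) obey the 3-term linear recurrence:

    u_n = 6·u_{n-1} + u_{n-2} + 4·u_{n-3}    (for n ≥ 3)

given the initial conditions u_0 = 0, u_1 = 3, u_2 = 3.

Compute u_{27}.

u_3 = 6·3 + 1·3 + 4·0 = 0
u_4 = 6·0 + 1·3 + 4·3 = 1
u_5 = 6·1 + 1·0 + 4·3 = 4
u_6 = 6·4 + 1·1 + 4·0 = 4
u_7 = 6·4 + 1·4 + 4·1 = 4
u_8 = 6·4 + 1·4 + 4·4 = 2
u_9 = 6·2 + 1·4 + 4·4 = 4
u_10 = 6·4 + 1·2 + 4·4 = 0
u_11 = 6·0 + 1·4 + 4·2 = 5
u_12 = 6·5 + 1·0 + 4·4 = 4
u_13 = 6·4 + 1·5 + 4·0 = 1
u_14 = 6·1 + 1·4 + 4·5 = 2
u_15 = 6·2 + 1·1 + 4·4 = 1
u_16 = 6·1 + 1·2 + 4·1 = 5
u_17 = 6·5 + 1·1 + 4·2 = 4
u_18 = 6·4 + 1·5 + 4·1 = 5
u_19 = 6·5 + 1·4 + 4·5 = 5
u_20 = 6·5 + 1·5 + 4·4 = 2
u_21 = 6·2 + 1·5 + 4·5 = 2
u_22 = 6·2 + 1·2 + 4·5 = 6
u_23 = 6·6 + 1·2 + 4·2 = 4
u_24 = 6·4 + 1·6 + 4·2 = 3
u_25 = 6·3 + 1·4 + 4·6 = 4
u_26 = 6·4 + 1·3 + 4·4 = 1
u_27 = 6·1 + 1·4 + 4·3 = 1

1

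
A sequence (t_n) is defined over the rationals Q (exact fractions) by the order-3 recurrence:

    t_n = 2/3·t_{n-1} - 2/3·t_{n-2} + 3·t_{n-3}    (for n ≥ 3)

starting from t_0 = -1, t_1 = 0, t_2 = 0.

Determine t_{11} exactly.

t_3 = 2/3·0 + -2/3·0 + 3·-1 = -3
t_4 = 2/3·-3 + -2/3·0 + 3·0 = -2
t_5 = 2/3·-2 + -2/3·-3 + 3·0 = 2/3
t_6 = 2/3·2/3 + -2/3·-2 + 3·-3 = -65/9
t_7 = 2/3·-65/9 + -2/3·2/3 + 3·-2 = -304/27
t_8 = 2/3·-304/27 + -2/3·-65/9 + 3·2/3 = -56/81
t_9 = 2/3·-56/81 + -2/3·-304/27 + 3·-65/9 = -3553/243
t_10 = 2/3·-3553/243 + -2/3·-56/81 + 3·-304/27 = -31394/729
t_11 = 2/3·-31394/729 + -2/3·-3553/243 + 3·-56/81 = -46006/2187

-46006/2187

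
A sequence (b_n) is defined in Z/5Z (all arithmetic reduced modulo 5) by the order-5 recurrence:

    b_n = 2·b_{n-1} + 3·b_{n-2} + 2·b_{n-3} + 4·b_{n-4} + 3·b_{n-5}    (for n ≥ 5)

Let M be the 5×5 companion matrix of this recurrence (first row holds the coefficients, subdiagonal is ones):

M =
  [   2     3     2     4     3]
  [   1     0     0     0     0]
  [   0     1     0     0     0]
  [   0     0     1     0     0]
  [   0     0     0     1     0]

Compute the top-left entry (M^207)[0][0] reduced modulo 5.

(M^207)[0][0] is the top entry after applying M 207 times to the unit state (1, 0, 0, 0, 0). Equivalently it is h_{211} for the auxiliary sequence (h_n) obeying the same recurrence with h_4 = 1 and h_i = 0 for 0 ≤ i < 4:
h_5 = 2·1 + 3·0 + 2·0 + 4·0 + 3·0 = 2
h_6 = 2·2 + 3·1 + 2·0 + 4·0 + 3·0 = 2
h_7 = 2·2 + 3·2 + 2·1 + 4·0 + 3·0 = 2
h_8 = 2·2 + 3·2 + 2·2 + 4·1 + 3·0 = 3
h_9 = 2·3 + 3·2 + 2·2 + 4·2 + 3·1 = 2
h_10 = 2·2 + 3·3 + 2·2 + 4·2 + 3·2 = 1
Continuing the recurrence:
  h_11 = 3;  h_12 = 1;  h_13 = 0;  h_14 = 4;  h_15 = 0;  h_16 = 0
  h_17 = 1;  h_18 = 3;  h_19 = 1;  h_20 = 3;  h_21 = 4;  h_22 = 4
  h_23 = 4;  h_24 = 3;  h_25 = 1;  h_26 = 2;  h_27 = 1;  h_28 = 4
  h_29 = 3;  h_30 = 1;  h_31 = 4;  h_32 = 1;  h_33 = 0;  h_34 = 4
  h_35 = 4;  h_36 = 1;  h_37 = 0;  h_38 = 2;  h_39 = 4;  h_40 = 0
  h_41 = 4;  h_42 = 4;  h_43 = 2;  h_44 = 1;  h_45 = 2;  h_46 = 4
  h_47 = 1;  h_48 = 3;  h_49 = 3;  h_50 = 4;  h_51 = 4;  h_52 = 1
  h_53 = 3;  h_54 = 2;  h_55 = 3;  h_56 = 4;  h_57 = 1;  h_58 = 2
  h_59 = 3;  h_60 = 4;  h_61 = 2;  h_62 = 3;  h_63 = 3;  h_64 = 4
  h_65 = 3;  h_66 = 2;  h_67 = 2;  h_68 = 1;  h_69 = 1;  h_70 = 1
  h_71 = 1;  h_72 = 2;  h_73 = 1;  h_74 = 2;  h_75 = 3;  h_76 = 0
  h_77 = 3;  h_78 = 3;  h_79 = 3;  h_80 = 0;  h_81 = 2;  h_82 = 1
  h_83 = 4;  h_84 = 4;  h_85 = 0;  h_86 = 0;  h_87 = 2;  h_88 = 2
  h_89 = 2;  h_90 = 4;  h_91 = 1;  h_92 = 2;  h_93 = 4;  h_94 = 3
  h_95 = 3;  h_96 = 4;  h_97 = 0;  h_98 = 2;  h_99 = 3;  h_100 = 2
  h_101 = 4;  h_102 = 3;  h_103 = 0;  h_104 = 4;  h_105 = 1;  h_106 = 3
  h_107 = 1;  h_108 = 4;  h_109 = 3;  h_110 = 0;  h_111 = 0;  h_112 = 0
  h_113 = 4;  h_114 = 2;  h_115 = 1;  h_116 = 1;  h_117 = 0;  h_118 = 0
  h_119 = 2;  h_120 = 1;  h_121 = 1;  h_122 = 4;  h_123 = 1;  h_124 = 1
  h_125 = 0;  h_126 = 4;  h_127 = 1;  h_128 = 1;  h_129 = 1;  h_130 = 3
  h_131 = 2;  h_132 = 2;  h_133 = 3;  h_134 = 1;  h_135 = 2;  h_136 = 2
  h_137 = 0;  h_138 = 3;  h_139 = 1;  h_140 = 0;  h_141 = 0;  h_142 = 4
  h_143 = 1;  h_144 = 2;  h_145 = 0;  h_146 = 4;  h_147 = 3;  h_148 = 4
  h_149 = 1;  h_150 = 1;  h_151 = 2;  h_152 = 4;  h_153 = 2;  h_154 = 2
  h_155 = 4;  h_156 = 0;  h_157 = 1;  h_158 = 4;  h_159 = 3;  h_160 = 2
  h_161 = 0;  h_162 = 1;  h_163 = 0;  h_164 = 0;  h_165 = 3;  h_166 = 0
  h_167 = 2;  h_168 = 0;  h_169 = 3;  h_170 = 4;  h_171 = 0;  h_172 = 4
  h_173 = 3;  h_174 = 3;  h_175 = 0;  h_176 = 1;  h_177 = 2;  h_178 = 3
  h_179 = 3;  h_180 = 3;  h_181 = 2;  h_182 = 2;  h_183 = 2;  h_184 = 0
  h_185 = 2;  h_186 = 2;  h_187 = 4;  h_188 = 4;  h_189 = 2;  h_190 = 3
  h_191 = 2;  h_192 = 0;  h_193 = 2;  h_194 = 1;  h_195 = 0;  h_196 = 3
  h_197 = 1;  h_198 = 1;  h_199 = 4;  h_200 = 0;  h_201 = 2;  h_202 = 4
  h_203 = 3;  h_204 = 4;  h_205 = 3;  h_206 = 1;  h_207 = 3;  h_208 = 0
  h_209 = 0
h_210 = 2·0 + 3·0 + 2·3 + 4·1 + 3·3 = 4
h_211 = 2·4 + 3·0 + 2·0 + 4·3 + 3·1 = 3

3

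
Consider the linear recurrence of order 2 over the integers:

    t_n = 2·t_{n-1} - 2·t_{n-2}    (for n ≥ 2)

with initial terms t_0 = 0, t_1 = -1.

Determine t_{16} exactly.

0

t_2 = 2·-1 + -2·0 = -2
t_3 = 2·-2 + -2·-1 = -2
t_4 = 2·-2 + -2·-2 = 0
t_5 = 2·0 + -2·-2 = 4
t_6 = 2·4 + -2·0 = 8
t_7 = 2·8 + -2·4 = 8
t_8 = 2·8 + -2·8 = 0
t_9 = 2·0 + -2·8 = -16
t_10 = 2·-16 + -2·0 = -32
t_11 = 2·-32 + -2·-16 = -32
t_12 = 2·-32 + -2·-32 = 0
t_13 = 2·0 + -2·-32 = 64
t_14 = 2·64 + -2·0 = 128
t_15 = 2·128 + -2·64 = 128
t_16 = 2·128 + -2·128 = 0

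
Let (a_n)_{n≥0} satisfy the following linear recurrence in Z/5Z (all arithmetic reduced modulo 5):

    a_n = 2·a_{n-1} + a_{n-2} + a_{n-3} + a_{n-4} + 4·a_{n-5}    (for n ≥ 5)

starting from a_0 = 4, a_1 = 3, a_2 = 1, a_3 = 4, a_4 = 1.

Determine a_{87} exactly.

0

a_5 = 2·1 + 1·4 + 1·1 + 1·3 + 4·4 = 1
a_6 = 2·1 + 1·1 + 1·4 + 1·1 + 4·3 = 0
a_7 = 2·0 + 1·1 + 1·1 + 1·4 + 4·1 = 0
a_8 = 2·0 + 1·0 + 1·1 + 1·1 + 4·4 = 3
a_9 = 2·3 + 1·0 + 1·0 + 1·1 + 4·1 = 1
a_10 = 2·1 + 1·3 + 1·0 + 1·0 + 4·1 = 4
a_11 = 2·4 + 1·1 + 1·3 + 1·0 + 4·0 = 2
a_12 = 2·2 + 1·4 + 1·1 + 1·3 + 4·0 = 2
a_13 = 2·2 + 1·2 + 1·4 + 1·1 + 4·3 = 3
a_14 = 2·3 + 1·2 + 1·2 + 1·4 + 4·1 = 3
a_15 = 2·3 + 1·3 + 1·2 + 1·2 + 4·4 = 4
a_16 = 2·4 + 1·3 + 1·3 + 1·2 + 4·2 = 4
a_17 = 2·4 + 1·4 + 1·3 + 1·3 + 4·2 = 1
a_18 = 2·1 + 1·4 + 1·4 + 1·3 + 4·3 = 0
a_19 = 2·0 + 1·1 + 1·4 + 1·4 + 4·3 = 1
a_20 = 2·1 + 1·0 + 1·1 + 1·4 + 4·4 = 3
a_21 = 2·3 + 1·1 + 1·0 + 1·1 + 4·4 = 4
a_22 = 2·4 + 1·3 + 1·1 + 1·0 + 4·1 = 1
a_23 = 2·1 + 1·4 + 1·3 + 1·1 + 4·0 = 0
a_24 = 2·0 + 1·1 + 1·4 + 1·3 + 4·1 = 2
a_25 = 2·2 + 1·0 + 1·1 + 1·4 + 4·3 = 1
a_26 = 2·1 + 1·2 + 1·0 + 1·1 + 4·4 = 1
a_27 = 2·1 + 1·1 + 1·2 + 1·0 + 4·1 = 4
a_28 = 2·4 + 1·1 + 1·1 + 1·2 + 4·0 = 2
a_29 = 2·2 + 1·4 + 1·1 + 1·1 + 4·2 = 3
a_30 = 2·3 + 1·2 + 1·4 + 1·1 + 4·1 = 2
a_31 = 2·2 + 1·3 + 1·2 + 1·4 + 4·1 = 2
a_32 = 2·2 + 1·2 + 1·3 + 1·2 + 4·4 = 2
a_33 = 2·2 + 1·2 + 1·2 + 1·3 + 4·2 = 4
a_34 = 2·4 + 1·2 + 1·2 + 1·2 + 4·3 = 1
a_35 = 2·1 + 1·4 + 1·2 + 1·2 + 4·2 = 3
a_36 = 2·3 + 1·1 + 1·4 + 1·2 + 4·2 = 1
a_37 = 2·1 + 1·3 + 1·1 + 1·4 + 4·2 = 3
a_38 = 2·3 + 1·1 + 1·3 + 1·1 + 4·4 = 2
a_39 = 2·2 + 1·3 + 1·1 + 1·3 + 4·1 = 0
a_40 = 2·0 + 1·2 + 1·3 + 1·1 + 4·3 = 3
a_41 = 2·3 + 1·0 + 1·2 + 1·3 + 4·1 = 0
a_42 = 2·0 + 1·3 + 1·0 + 1·2 + 4·3 = 2
a_43 = 2·2 + 1·0 + 1·3 + 1·0 + 4·2 = 0
a_44 = 2·0 + 1·2 + 1·0 + 1·3 + 4·0 = 0
a_45 = 2·0 + 1·0 + 1·2 + 1·0 + 4·3 = 4
a_46 = 2·4 + 1·0 + 1·0 + 1·2 + 4·0 = 0
a_47 = 2·0 + 1·4 + 1·0 + 1·0 + 4·2 = 2
a_48 = 2·2 + 1·0 + 1·4 + 1·0 + 4·0 = 3
a_49 = 2·3 + 1·2 + 1·0 + 1·4 + 4·0 = 2
a_50 = 2·2 + 1·3 + 1·2 + 1·0 + 4·4 = 0
a_51 = 2·0 + 1·2 + 1·3 + 1·2 + 4·0 = 2
a_52 = 2·2 + 1·0 + 1·2 + 1·3 + 4·2 = 2
a_53 = 2·2 + 1·2 + 1·0 + 1·2 + 4·3 = 0
a_54 = 2·0 + 1·2 + 1·2 + 1·0 + 4·2 = 2
a_55 = 2·2 + 1·0 + 1·2 + 1·2 + 4·0 = 3
a_56 = 2·3 + 1·2 + 1·0 + 1·2 + 4·2 = 3
a_57 = 2·3 + 1·3 + 1·2 + 1·0 + 4·2 = 4
a_58 = 2·4 + 1·3 + 1·3 + 1·2 + 4·0 = 1
a_59 = 2·1 + 1·4 + 1·3 + 1·3 + 4·2 = 0
a_60 = 2·0 + 1·1 + 1·4 + 1·3 + 4·3 = 0
a_61 = 2·0 + 1·0 + 1·1 + 1·4 + 4·3 = 2
a_62 = 2·2 + 1·0 + 1·0 + 1·1 + 4·4 = 1
a_63 = 2·1 + 1·2 + 1·0 + 1·0 + 4·1 = 3
a_64 = 2·3 + 1·1 + 1·2 + 1·0 + 4·0 = 4
a_65 = 2·4 + 1·3 + 1·1 + 1·2 + 4·0 = 4
a_66 = 2·4 + 1·4 + 1·3 + 1·1 + 4·2 = 4
a_67 = 2·4 + 1·4 + 1·4 + 1·3 + 4·1 = 3
a_68 = 2·3 + 1·4 + 1·4 + 1·4 + 4·3 = 0
a_69 = 2·0 + 1·3 + 1·4 + 1·4 + 4·4 = 2
a_70 = 2·2 + 1·0 + 1·3 + 1·4 + 4·4 = 2
a_71 = 2·2 + 1·2 + 1·0 + 1·3 + 4·4 = 0
a_72 = 2·0 + 1·2 + 1·2 + 1·0 + 4·3 = 1
a_73 = 2·1 + 1·0 + 1·2 + 1·2 + 4·0 = 1
a_74 = 2·1 + 1·1 + 1·0 + 1·2 + 4·2 = 3
a_75 = 2·3 + 1·1 + 1·1 + 1·0 + 4·2 = 1
a_76 = 2·1 + 1·3 + 1·1 + 1·1 + 4·0 = 2
a_77 = 2·2 + 1·1 + 1·3 + 1·1 + 4·1 = 3
a_78 = 2·3 + 1·2 + 1·1 + 1·3 + 4·1 = 1
a_79 = 2·1 + 1·3 + 1·2 + 1·1 + 4·3 = 0
a_80 = 2·0 + 1·1 + 1·3 + 1·2 + 4·1 = 0
a_81 = 2·0 + 1·0 + 1·1 + 1·3 + 4·2 = 2
a_82 = 2·2 + 1·0 + 1·0 + 1·1 + 4·3 = 2
a_83 = 2·2 + 1·2 + 1·0 + 1·0 + 4·1 = 0
a_84 = 2·0 + 1·2 + 1·2 + 1·0 + 4·0 = 4
a_85 = 2·4 + 1·0 + 1·2 + 1·2 + 4·0 = 2
a_86 = 2·2 + 1·4 + 1·0 + 1·2 + 4·2 = 3
a_87 = 2·3 + 1·2 + 1·4 + 1·0 + 4·2 = 0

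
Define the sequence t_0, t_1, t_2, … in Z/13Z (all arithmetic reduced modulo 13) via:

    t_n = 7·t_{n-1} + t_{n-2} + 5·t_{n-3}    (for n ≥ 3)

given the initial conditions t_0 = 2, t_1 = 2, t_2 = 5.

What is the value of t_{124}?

t_3 = 7·5 + 1·2 + 5·2 = 8
t_4 = 7·8 + 1·5 + 5·2 = 6
t_5 = 7·6 + 1·8 + 5·5 = 10
t_6 = 7·10 + 1·6 + 5·8 = 12
t_7 = 7·12 + 1·10 + 5·6 = 7
t_8 = 7·7 + 1·12 + 5·10 = 7
t_9 = 7·7 + 1·7 + 5·12 = 12
t_10 = 7·12 + 1·7 + 5·7 = 9
t_11 = 7·9 + 1·12 + 5·7 = 6
t_12 = 7·6 + 1·9 + 5·12 = 7
t_13 = 7·7 + 1·6 + 5·9 = 9
t_14 = 7·9 + 1·7 + 5·6 = 9
t_15 = 7·9 + 1·9 + 5·7 = 3
t_16 = 7·3 + 1·9 + 5·9 = 10
t_17 = 7·10 + 1·3 + 5·9 = 1
t_18 = 7·1 + 1·10 + 5·3 = 6
t_19 = 7·6 + 1·1 + 5·10 = 2
t_20 = 7·2 + 1·6 + 5·1 = 12
t_21 = 7·12 + 1·2 + 5·6 = 12
t_22 = 7·12 + 1·12 + 5·2 = 2
t_23 = 7·2 + 1·12 + 5·12 = 8
t_24 = 7·8 + 1·2 + 5·12 = 1
t_25 = 7·1 + 1·8 + 5·2 = 12
t_26 = 7·12 + 1·1 + 5·8 = 8
t_27 = 7·8 + 1·12 + 5·1 = 8
t_28 = 7·8 + 1·8 + 5·12 = 7
t_29 = 7·7 + 1·8 + 5·8 = 6
t_30 = 7·6 + 1·7 + 5·8 = 11
t_31 = 7·11 + 1·6 + 5·7 = 1
t_32 = 7·1 + 1·11 + 5·6 = 9
t_33 = 7·9 + 1·1 + 5·11 = 2
t_34 = 7·2 + 1·9 + 5·1 = 2
t_35 = 7·2 + 1·2 + 5·9 = 9
t_36 = 7·9 + 1·2 + 5·2 = 10
t_37 = 7·10 + 1·9 + 5·2 = 11
t_38 = 7·11 + 1·10 + 5·9 = 2
t_39 = 7·2 + 1·11 + 5·10 = 10
t_40 = 7·10 + 1·2 + 5·11 = 10
t_41 = 7·10 + 1·10 + 5·2 = 12
t_42 = 7·12 + 1·10 + 5·10 = 1
t_43 = 7·1 + 1·12 + 5·10 = 4
t_44 = 7·4 + 1·1 + 5·12 = 11
t_45 = 7·11 + 1·4 + 5·1 = 8
t_46 = 7·8 + 1·11 + 5·4 = 9
t_47 = 7·9 + 1·8 + 5·11 = 9
t_48 = 7·9 + 1·9 + 5·8 = 8
t_49 = 7·8 + 1·9 + 5·9 = 6
t_50 = 7·6 + 1·8 + 5·9 = 4
t_51 = 7·4 + 1·6 + 5·8 = 9
t_52 = 7·9 + 1·4 + 5·6 = 6
t_53 = 7·6 + 1·9 + 5·4 = 6
t_54 = 7·6 + 1·6 + 5·9 = 2
t_55 = 7·2 + 1·6 + 5·6 = 11
t_56 = 7·11 + 1·2 + 5·6 = 5
t_57 = 7·5 + 1·11 + 5·2 = 4
t_58 = 7·4 + 1·5 + 5·11 = 10
t_59 = 7·10 + 1·4 + 5·5 = 8
t_60 = 7·8 + 1·10 + 5·4 = 8
t_61 = 7·8 + 1·8 + 5·10 = 10
t_62 = 7·10 + 1·8 + 5·8 = 1
t_63 = 7·1 + 1·10 + 5·8 = 5
t_64 = 7·5 + 1·1 + 5·10 = 8
t_65 = 7·8 + 1·5 + 5·1 = 1
t_66 = 7·1 + 1·8 + 5·5 = 1
t_67 = 7·1 + 1·1 + 5·8 = 9
t_68 = 7·9 + 1·1 + 5·1 = 4
t_69 = 7·4 + 1·9 + 5·1 = 3
t_70 = 7·3 + 1·4 + 5·9 = 5
t_71 = 7·5 + 1·3 + 5·4 = 6
t_72 = 7·6 + 1·5 + 5·3 = 10
t_73 = 7·10 + 1·6 + 5·5 = 10
t_74 = 7·10 + 1·10 + 5·6 = 6
t_75 = 7·6 + 1·10 + 5·10 = 11
t_76 = 7·11 + 1·6 + 5·10 = 3
t_77 = 7·3 + 1·11 + 5·6 = 10
t_78 = 7·10 + 1·3 + 5·11 = 11
t_79 = 7·11 + 1·10 + 5·3 = 11
t_80 = 7·11 + 1·11 + 5·10 = 8
t_81 = 7·8 + 1·11 + 5·11 = 5
t_82 = 7·5 + 1·8 + 5·11 = 7
t_83 = 7·7 + 1·5 + 5·8 = 3
t_84 = 7·3 + 1·7 + 5·5 = 1
t_85 = 7·1 + 1·3 + 5·7 = 6
t_86 = 7·6 + 1·1 + 5·3 = 6
t_87 = 7·6 + 1·6 + 5·1 = 1
t_88 = 7·1 + 1·6 + 5·6 = 4
t_89 = 7·4 + 1·1 + 5·6 = 7
t_90 = 7·7 + 1·4 + 5·1 = 6
t_91 = 7·6 + 1·7 + 5·4 = 4
t_92 = 7·4 + 1·6 + 5·7 = 4
t_93 = 7·4 + 1·4 + 5·6 = 10
t_94 = 7·10 + 1·4 + 5·4 = 3
t_95 = 7·3 + 1·10 + 5·4 = 12
t_96 = 7·12 + 1·3 + 5·10 = 7
t_97 = 7·7 + 1·12 + 5·3 = 11
t_98 = 7·11 + 1·7 + 5·12 = 1
t_99 = 7·1 + 1·11 + 5·7 = 1
t_100 = 7·1 + 1·1 + 5·11 = 11
t_101 = 7·11 + 1·1 + 5·1 = 5
t_102 = 7·5 + 1·11 + 5·1 = 12
t_103 = 7·12 + 1·5 + 5·11 = 1
t_104 = 7·1 + 1·12 + 5·5 = 5
t_105 = 7·5 + 1·1 + 5·12 = 5
t_106 = 7·5 + 1·5 + 5·1 = 6
t_107 = 7·6 + 1·5 + 5·5 = 7
t_108 = 7·7 + 1·6 + 5·5 = 2
t_109 = 7·2 + 1·7 + 5·6 = 12
t_110 = 7·12 + 1·2 + 5·7 = 4
t_111 = 7·4 + 1·12 + 5·2 = 11
t_112 = 7·11 + 1·4 + 5·12 = 11
t_113 = 7·11 + 1·11 + 5·4 = 4
t_114 = 7·4 + 1·11 + 5·11 = 3
t_115 = 7·3 + 1·4 + 5·11 = 2
t_116 = 7·2 + 1·3 + 5·4 = 11
t_117 = 7·11 + 1·2 + 5·3 = 3
t_118 = 7·3 + 1·11 + 5·2 = 3
t_119 = 7·3 + 1·3 + 5·11 = 1
t_120 = 7·1 + 1·3 + 5·3 = 12
t_121 = 7·12 + 1·1 + 5·3 = 9
t_122 = 7·9 + 1·12 + 5·1 = 2
t_123 = 7·2 + 1·9 + 5·12 = 5
t_124 = 7·5 + 1·2 + 5·9 = 4

4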